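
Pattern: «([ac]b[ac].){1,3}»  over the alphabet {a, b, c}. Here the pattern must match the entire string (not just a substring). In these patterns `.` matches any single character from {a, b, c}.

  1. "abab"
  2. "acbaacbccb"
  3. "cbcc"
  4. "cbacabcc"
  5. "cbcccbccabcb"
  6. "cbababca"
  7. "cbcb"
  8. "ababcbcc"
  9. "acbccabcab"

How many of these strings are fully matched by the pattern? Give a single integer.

7

1. "abab" → match
2. "acbaacbccb" → no match
3. "cbcc" → match
4. "cbacabcc" → match
5. "cbcccbccabcb" → match
6. "cbababca" → match
7. "cbcb" → match
8. "ababcbcc" → match
9. "acbccabcab" → no match
Total matched: 7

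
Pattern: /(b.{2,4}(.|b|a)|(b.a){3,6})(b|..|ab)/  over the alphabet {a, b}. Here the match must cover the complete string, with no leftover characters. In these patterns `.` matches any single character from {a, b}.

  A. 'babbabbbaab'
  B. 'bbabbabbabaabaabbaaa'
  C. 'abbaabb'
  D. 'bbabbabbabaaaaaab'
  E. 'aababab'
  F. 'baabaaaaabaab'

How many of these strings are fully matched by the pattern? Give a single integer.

1

A → no match
B → match
C → no match — must start with 'b'
D → no match
E → no match — must start with 'b'
F → no match
Total matched: 1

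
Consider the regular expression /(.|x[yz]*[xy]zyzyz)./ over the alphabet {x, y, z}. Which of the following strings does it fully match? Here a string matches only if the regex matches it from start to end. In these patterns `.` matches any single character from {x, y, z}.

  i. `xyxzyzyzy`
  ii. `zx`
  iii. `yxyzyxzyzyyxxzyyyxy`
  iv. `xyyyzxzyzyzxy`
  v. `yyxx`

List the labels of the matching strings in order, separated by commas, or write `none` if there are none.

i, ii

i → match
ii → match
iii → no match
iv → no match
v → no match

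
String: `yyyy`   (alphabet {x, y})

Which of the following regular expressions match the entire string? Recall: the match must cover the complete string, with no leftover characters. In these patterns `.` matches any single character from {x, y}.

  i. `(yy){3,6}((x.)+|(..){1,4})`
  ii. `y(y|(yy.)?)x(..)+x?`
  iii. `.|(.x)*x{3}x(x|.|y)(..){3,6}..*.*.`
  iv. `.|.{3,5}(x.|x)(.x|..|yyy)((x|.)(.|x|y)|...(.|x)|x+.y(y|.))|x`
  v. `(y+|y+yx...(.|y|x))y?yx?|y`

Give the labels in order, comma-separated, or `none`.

i → no match
ii → no match
iii → no match
iv → no match
v → match

v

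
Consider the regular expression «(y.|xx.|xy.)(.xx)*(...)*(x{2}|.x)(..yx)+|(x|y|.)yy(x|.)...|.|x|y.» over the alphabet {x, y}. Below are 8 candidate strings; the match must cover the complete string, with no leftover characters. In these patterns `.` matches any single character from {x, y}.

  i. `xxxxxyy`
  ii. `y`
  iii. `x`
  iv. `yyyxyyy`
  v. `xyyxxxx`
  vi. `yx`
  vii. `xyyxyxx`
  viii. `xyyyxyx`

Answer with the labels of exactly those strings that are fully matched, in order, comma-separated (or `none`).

i → no match
ii → match
iii → match
iv → match
v → match
vi → match
vii → match
viii → match

ii, iii, iv, v, vi, vii, viii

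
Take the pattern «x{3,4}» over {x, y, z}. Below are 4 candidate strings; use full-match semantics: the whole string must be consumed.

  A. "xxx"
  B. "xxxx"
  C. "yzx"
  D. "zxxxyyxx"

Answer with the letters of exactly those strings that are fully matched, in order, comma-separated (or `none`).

A → match
B → match
C → no match — must start with "x"
D → no match — must start with "x"

A, B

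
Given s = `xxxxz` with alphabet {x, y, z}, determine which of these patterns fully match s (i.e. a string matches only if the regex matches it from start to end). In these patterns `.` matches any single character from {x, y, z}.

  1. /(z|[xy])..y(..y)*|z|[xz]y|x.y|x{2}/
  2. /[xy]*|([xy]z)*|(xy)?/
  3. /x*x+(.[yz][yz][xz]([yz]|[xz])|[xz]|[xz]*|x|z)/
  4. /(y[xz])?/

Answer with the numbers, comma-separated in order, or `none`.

3

1 → no match
2 → no match
3 → match
4 → no match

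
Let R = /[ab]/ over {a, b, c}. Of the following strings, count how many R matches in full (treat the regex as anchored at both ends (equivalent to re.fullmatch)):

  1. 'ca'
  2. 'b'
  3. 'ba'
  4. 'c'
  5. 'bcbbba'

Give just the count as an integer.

1

1. 'ca' → no match
2. 'b' → match
3. 'ba' → no match
4. 'c' → no match
5. 'bcbbba' → no match
Total matched: 1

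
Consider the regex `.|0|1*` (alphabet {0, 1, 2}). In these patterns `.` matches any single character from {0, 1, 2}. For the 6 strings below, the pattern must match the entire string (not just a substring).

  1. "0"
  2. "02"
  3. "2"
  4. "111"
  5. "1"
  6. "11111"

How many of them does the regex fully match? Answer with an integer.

5

1. "0" → match
2. "02" → no match
3. "2" → match
4. "111" → match
5. "1" → match
6. "11111" → match
Total matched: 5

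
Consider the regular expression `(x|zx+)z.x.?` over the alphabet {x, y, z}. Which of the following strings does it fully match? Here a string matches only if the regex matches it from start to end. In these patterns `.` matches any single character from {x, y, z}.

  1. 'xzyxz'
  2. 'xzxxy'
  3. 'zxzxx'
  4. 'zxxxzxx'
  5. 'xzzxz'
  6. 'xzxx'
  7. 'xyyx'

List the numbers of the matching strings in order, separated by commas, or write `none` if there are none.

1. 'xzyxz' → match
2. 'xzxxy' → match
3. 'zxzxx' → match
4. 'zxxxzxx' → match
5. 'xzzxz' → match
6. 'xzxx' → match
7. 'xyyx' → no match

1, 2, 3, 4, 5, 6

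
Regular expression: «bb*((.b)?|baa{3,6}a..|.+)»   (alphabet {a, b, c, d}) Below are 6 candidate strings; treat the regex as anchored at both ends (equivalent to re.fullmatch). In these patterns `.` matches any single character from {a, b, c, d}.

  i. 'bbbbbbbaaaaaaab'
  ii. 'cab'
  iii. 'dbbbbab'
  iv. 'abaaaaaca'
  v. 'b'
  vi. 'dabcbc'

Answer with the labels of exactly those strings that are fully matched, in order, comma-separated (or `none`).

i → match
ii → no match — must start with 'b'
iii → no match — must start with 'b'
iv → no match — must start with 'b'
v → match
vi → no match — must start with 'b'

i, v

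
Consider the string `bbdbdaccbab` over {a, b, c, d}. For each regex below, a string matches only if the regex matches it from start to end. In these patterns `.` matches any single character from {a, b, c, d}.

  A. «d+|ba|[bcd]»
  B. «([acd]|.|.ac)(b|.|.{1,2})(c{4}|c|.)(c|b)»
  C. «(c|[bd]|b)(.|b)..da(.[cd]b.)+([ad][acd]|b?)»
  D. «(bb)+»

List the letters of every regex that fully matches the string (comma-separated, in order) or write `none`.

A → no match
B → no match
C → match
D → no match — must end with `bb`

C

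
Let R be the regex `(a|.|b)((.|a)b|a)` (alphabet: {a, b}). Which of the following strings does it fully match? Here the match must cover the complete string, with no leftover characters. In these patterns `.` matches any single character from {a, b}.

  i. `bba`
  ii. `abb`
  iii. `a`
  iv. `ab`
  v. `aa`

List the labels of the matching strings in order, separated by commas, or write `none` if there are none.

i → no match
ii → match
iii → no match
iv → no match
v → match

ii, v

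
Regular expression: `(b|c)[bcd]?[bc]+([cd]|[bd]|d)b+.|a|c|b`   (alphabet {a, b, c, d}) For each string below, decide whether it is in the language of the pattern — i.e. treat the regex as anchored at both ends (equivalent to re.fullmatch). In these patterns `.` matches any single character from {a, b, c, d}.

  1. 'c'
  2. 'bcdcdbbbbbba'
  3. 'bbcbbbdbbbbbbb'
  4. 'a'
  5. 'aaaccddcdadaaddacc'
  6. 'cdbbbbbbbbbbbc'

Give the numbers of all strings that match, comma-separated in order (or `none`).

1, 3, 4, 6

1. 'c' → match
2. 'bcdcdbbbbbba' → no match
3 → match
4. 'a' → match
5 → no match
6 → match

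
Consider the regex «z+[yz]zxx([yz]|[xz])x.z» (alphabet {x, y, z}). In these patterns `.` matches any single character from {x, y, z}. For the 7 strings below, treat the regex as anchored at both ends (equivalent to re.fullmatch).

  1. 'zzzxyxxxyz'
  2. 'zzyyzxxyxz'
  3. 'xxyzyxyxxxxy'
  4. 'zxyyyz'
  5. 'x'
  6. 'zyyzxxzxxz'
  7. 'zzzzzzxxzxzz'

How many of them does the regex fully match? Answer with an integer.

1. 'zzzxyxxxyz' → no match
2. 'zzyyzxxyxz' → no match
3. 'xxyzyxyxxxxy' → no match — must start with 'z'
4. 'zxyyyz' → no match
5. 'x' → no match — must start with 'z'
6. 'zyyzxxzxxz' → no match
7. 'zzzzzzxxzxzz' → match
Total matched: 1

1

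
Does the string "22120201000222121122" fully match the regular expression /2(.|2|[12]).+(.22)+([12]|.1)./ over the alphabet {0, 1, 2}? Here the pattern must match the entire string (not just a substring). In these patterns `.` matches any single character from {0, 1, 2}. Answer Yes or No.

No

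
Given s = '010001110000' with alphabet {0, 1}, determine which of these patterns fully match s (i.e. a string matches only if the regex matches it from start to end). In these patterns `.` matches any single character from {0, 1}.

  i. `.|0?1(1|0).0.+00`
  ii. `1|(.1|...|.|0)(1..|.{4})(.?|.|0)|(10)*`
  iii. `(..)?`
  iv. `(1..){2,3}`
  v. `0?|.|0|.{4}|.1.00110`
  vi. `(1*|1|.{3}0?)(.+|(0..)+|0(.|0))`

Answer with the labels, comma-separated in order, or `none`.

i, vi

i → match
ii → no match
iii → no match
iv → no match — must start with '1'
v → no match
vi → match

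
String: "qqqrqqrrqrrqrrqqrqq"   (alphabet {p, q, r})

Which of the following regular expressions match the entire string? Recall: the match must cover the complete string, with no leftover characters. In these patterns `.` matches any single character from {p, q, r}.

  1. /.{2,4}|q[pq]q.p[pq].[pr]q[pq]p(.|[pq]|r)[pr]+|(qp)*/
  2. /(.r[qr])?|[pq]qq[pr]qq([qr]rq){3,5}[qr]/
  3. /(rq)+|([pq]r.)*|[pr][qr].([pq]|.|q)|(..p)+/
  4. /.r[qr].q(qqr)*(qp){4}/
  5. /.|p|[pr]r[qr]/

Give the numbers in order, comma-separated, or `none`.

1 → no match
2 → match
3 → no match
4 → no match — must end with "qp"
5 → no match

2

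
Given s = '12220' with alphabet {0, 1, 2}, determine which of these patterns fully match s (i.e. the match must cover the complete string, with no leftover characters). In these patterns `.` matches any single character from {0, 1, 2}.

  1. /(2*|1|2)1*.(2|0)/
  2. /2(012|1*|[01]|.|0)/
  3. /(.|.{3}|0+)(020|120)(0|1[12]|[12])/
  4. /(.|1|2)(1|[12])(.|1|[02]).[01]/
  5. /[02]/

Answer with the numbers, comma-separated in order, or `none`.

1 → no match
2 → no match — must start with '2'
3 → no match
4 → match
5 → no match

4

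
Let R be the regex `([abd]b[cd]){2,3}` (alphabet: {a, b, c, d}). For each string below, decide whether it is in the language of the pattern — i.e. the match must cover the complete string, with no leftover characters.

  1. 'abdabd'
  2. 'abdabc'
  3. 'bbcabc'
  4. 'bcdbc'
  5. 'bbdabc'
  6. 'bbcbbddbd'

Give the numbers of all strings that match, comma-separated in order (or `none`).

1, 2, 3, 5, 6

1 → match
2 → match
3 → match
4 → no match
5 → match
6 → match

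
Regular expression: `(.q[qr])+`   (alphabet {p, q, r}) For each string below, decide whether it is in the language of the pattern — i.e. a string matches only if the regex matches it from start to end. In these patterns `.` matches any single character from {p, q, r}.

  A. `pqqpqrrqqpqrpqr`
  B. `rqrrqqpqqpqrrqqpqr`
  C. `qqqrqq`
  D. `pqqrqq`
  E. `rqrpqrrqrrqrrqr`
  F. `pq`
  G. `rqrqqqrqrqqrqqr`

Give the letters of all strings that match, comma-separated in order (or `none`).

A → match
B → match
C → match
D → match
E → match
F → no match
G → match

A, B, C, D, E, G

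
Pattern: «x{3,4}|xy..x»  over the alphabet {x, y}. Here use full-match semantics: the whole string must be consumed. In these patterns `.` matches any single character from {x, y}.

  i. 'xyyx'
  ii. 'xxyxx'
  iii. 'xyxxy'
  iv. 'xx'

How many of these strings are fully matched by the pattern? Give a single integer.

i → no match
ii → no match
iii → no match — must end with 'x'
iv → no match
Total matched: 0

0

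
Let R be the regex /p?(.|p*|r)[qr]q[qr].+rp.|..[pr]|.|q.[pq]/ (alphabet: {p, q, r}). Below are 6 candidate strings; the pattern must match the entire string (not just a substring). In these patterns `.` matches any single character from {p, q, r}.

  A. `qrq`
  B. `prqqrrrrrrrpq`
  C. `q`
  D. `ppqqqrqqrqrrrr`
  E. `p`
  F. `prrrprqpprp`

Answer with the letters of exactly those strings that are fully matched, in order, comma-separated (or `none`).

A, B, C, E

A. `qrq` → match
B → match
C. `q` → match
D → no match
E. `p` → match
F. `prrrprqpprp` → no match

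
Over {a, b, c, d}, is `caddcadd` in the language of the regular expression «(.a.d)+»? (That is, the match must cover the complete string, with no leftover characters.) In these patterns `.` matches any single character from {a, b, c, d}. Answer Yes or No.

Yes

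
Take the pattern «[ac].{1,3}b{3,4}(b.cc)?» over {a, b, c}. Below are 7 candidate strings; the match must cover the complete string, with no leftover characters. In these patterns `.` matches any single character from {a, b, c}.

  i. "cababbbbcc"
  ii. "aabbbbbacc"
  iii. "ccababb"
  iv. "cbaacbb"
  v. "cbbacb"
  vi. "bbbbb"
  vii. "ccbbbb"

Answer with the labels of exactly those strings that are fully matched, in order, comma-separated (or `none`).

i. "cababbbbcc" → no match
ii. "aabbbbbacc" → match
iii. "ccababb" → no match
iv. "cbaacbb" → no match
v. "cbbacb" → no match
vi. "bbbbb" → no match
vii. "ccbbbb" → match

ii, vii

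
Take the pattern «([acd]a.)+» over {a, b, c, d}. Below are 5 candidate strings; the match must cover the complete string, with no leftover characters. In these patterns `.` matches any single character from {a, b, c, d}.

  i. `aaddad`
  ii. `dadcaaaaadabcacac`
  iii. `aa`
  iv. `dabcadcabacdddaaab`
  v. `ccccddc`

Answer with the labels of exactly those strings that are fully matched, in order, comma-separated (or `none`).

i

i. `aaddad` → match
ii → no match
iii. `aa` → no match
iv → no match
v. `ccccddc` → no match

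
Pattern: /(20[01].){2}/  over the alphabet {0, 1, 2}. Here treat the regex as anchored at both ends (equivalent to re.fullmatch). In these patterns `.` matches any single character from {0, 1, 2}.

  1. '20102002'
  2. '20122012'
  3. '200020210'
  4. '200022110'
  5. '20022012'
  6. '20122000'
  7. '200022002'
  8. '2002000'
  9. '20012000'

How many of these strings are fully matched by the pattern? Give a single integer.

5

1 → match
2 → match
3 → no match
4 → no match
5 → match
6 → match
7 → no match
8 → no match
9 → match
Total matched: 5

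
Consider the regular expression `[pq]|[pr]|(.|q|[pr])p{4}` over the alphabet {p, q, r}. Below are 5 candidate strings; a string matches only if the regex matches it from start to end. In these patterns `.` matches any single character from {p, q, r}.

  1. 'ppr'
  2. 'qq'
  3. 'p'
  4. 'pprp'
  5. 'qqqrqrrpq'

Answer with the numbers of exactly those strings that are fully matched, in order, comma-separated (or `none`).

1 → no match
2 → no match
3 → match
4 → no match
5 → no match

3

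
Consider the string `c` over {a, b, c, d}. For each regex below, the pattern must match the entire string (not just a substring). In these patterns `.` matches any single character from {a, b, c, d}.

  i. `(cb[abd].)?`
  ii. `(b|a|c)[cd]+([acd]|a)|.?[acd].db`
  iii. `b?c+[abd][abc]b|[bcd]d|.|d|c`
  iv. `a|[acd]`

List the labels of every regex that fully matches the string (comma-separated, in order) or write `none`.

i → no match
ii → no match
iii → match
iv → match

iii, iv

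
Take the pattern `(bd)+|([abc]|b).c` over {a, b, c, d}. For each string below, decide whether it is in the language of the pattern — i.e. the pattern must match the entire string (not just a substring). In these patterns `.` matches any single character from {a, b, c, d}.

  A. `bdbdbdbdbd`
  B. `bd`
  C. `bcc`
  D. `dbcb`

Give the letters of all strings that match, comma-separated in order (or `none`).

A → match
B → match
C → match
D → no match

A, B, C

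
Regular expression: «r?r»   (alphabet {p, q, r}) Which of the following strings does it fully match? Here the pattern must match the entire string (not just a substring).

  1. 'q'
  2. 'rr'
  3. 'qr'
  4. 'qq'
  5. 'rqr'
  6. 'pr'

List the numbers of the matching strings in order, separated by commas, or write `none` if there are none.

1 → no match — must end with 'r'
2 → match
3 → no match
4 → no match — must end with 'r'
5 → no match
6 → no match

2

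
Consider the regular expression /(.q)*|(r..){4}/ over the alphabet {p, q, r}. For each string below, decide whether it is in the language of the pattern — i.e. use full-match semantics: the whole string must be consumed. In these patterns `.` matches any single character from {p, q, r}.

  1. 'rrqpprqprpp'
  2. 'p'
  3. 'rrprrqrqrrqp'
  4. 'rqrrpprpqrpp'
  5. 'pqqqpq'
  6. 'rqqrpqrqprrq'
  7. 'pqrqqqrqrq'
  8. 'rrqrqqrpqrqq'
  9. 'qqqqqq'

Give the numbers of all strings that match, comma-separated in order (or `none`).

1 → no match
2 → no match
3 → match
4 → match
5 → match
6 → match
7 → match
8 → match
9 → match

3, 4, 5, 6, 7, 8, 9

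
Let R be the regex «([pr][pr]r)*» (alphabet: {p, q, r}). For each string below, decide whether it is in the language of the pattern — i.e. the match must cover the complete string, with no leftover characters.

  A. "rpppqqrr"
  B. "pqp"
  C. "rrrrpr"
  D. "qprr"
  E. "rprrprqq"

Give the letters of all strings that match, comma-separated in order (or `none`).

C

A → no match
B → no match
C → match
D → no match
E → no match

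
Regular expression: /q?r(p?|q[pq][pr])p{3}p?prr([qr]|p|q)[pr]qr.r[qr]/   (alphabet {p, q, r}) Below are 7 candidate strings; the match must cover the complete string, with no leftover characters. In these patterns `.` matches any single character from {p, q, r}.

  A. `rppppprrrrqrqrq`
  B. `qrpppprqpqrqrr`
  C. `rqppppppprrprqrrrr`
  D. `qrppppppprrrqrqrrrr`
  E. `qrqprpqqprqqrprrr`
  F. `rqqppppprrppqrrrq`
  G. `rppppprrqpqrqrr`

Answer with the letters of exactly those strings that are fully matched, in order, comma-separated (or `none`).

A → match
B → no match
C → match
D → no match
E → no match
F → match
G → match

A, C, F, G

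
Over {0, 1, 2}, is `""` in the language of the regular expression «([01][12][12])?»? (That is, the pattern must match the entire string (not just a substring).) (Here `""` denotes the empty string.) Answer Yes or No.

Yes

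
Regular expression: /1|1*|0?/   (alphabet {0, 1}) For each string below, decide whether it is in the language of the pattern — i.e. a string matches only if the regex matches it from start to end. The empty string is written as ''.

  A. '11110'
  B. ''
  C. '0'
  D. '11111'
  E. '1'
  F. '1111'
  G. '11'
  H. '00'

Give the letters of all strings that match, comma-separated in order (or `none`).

B, C, D, E, F, G

A → no match
B → match
C → match
D → match
E → match
F → match
G → match
H → no match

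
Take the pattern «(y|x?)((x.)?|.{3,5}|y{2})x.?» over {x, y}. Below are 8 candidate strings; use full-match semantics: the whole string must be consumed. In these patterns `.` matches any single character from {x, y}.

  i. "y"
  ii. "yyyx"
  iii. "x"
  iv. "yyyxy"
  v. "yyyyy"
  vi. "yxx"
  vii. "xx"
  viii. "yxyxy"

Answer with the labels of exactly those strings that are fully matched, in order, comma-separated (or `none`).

i → no match
ii → match
iii → match
iv → match
v → no match
vi → match
vii → match
viii → match

ii, iii, iv, vi, vii, viii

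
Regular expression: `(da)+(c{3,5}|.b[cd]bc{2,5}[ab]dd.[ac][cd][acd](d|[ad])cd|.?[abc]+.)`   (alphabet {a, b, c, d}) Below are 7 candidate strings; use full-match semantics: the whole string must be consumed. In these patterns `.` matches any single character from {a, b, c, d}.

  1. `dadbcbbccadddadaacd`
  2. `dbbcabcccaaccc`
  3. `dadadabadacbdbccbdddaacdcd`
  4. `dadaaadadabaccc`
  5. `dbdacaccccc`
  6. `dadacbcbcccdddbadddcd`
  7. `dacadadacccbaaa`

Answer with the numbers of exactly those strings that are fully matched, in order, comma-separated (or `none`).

1 → no match
2 → no match — must start with `da`
3 → no match
4 → no match
5 → no match — must start with `da`
6 → no match
7 → no match

none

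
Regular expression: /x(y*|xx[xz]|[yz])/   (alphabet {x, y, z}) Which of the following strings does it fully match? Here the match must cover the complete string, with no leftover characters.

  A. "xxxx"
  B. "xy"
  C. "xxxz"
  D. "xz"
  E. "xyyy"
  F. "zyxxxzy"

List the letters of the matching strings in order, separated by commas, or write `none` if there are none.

A, B, C, D, E

A → match
B → match
C → match
D → match
E → match
F → no match — must start with "x"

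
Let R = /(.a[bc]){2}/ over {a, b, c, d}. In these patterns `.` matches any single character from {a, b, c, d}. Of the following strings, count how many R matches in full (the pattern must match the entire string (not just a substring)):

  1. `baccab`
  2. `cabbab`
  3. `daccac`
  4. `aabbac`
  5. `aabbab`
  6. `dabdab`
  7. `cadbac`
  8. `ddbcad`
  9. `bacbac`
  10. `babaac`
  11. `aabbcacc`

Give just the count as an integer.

1 → match
2 → match
3 → match
4 → match
5 → match
6 → match
7 → no match
8 → no match
9 → match
10 → match
11 → no match
Total matched: 8

8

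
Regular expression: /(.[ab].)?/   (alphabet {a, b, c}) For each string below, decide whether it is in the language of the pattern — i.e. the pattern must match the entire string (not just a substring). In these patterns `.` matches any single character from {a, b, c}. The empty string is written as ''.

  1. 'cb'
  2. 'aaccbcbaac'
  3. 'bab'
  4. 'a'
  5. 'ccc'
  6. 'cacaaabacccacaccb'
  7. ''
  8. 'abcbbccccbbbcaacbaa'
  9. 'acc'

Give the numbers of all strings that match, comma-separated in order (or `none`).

1 → no match
2 → no match
3 → match
4 → no match
5 → no match
6 → no match
7 → match
8 → no match
9 → no match

3, 7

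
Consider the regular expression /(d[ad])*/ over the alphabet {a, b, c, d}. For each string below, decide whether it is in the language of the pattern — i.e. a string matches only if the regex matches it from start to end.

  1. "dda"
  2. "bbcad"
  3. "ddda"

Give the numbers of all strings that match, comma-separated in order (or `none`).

3

1 → no match
2 → no match
3 → match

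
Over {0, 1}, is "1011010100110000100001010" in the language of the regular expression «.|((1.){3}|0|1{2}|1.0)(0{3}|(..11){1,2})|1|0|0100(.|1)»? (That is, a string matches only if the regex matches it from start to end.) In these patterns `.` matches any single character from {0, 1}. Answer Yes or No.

No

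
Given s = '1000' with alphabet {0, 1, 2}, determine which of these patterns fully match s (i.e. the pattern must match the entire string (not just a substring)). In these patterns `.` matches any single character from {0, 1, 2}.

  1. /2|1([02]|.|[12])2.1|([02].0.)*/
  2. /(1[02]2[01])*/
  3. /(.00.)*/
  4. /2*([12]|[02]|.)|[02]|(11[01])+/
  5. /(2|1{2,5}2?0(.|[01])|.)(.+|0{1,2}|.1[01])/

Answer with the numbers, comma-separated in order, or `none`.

1 → no match
2 → no match
3 → match
4 → no match
5 → match

3, 5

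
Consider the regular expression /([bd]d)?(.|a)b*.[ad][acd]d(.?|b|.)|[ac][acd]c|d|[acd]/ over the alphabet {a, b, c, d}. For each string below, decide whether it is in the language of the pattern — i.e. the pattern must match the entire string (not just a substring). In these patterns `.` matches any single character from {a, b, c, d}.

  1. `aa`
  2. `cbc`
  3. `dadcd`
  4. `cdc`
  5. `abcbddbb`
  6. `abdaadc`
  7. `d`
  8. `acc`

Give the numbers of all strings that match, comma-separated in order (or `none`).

3, 4, 6, 7, 8

1. `aa` → no match
2. `cbc` → no match
3. `dadcd` → match
4. `cdc` → match
5. `abcbddbb` → no match
6. `abdaadc` → match
7. `d` → match
8. `acc` → match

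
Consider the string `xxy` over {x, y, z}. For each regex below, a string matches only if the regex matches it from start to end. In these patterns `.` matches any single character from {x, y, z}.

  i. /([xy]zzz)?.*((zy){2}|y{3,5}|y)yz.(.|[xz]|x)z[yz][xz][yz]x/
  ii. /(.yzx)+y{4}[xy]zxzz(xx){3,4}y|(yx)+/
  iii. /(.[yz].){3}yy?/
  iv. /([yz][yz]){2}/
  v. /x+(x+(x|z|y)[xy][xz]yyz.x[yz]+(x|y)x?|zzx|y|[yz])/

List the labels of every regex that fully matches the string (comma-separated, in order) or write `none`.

v

i → no match — must end with `x`
ii → no match
iii → no match
iv → no match
v → match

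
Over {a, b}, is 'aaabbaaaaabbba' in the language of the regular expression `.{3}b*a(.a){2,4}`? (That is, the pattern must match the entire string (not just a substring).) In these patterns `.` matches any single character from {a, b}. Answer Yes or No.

No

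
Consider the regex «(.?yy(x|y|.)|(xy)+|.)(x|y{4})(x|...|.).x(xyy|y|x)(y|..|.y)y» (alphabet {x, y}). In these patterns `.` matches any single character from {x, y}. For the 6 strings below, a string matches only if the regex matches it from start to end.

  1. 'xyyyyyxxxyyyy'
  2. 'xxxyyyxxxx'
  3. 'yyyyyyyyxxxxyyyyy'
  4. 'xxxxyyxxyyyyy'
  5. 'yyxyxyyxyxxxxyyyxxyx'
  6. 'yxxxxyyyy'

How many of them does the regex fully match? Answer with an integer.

1 → match
2 → no match — must end with 'y'
3 → match
4 → match
5 → no match — must end with 'y'
6 → match
Total matched: 4

4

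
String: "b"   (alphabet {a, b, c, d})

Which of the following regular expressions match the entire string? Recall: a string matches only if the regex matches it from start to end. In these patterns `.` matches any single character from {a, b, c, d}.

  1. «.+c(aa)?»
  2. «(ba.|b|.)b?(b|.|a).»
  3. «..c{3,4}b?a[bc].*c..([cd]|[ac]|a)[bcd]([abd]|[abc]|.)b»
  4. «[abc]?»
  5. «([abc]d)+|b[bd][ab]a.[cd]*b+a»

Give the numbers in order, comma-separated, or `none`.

1 → no match
2 → no match
3 → no match
4 → match
5 → no match

4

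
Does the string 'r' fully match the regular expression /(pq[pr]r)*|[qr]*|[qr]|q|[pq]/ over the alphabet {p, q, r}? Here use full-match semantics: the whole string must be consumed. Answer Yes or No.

Yes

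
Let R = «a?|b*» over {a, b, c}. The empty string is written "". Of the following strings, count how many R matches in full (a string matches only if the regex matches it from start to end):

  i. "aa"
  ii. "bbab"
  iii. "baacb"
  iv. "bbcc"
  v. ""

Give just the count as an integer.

i. "aa" → no match
ii. "bbab" → no match
iii. "baacb" → no match
iv. "bbcc" → no match
v. "" → match
Total matched: 1

1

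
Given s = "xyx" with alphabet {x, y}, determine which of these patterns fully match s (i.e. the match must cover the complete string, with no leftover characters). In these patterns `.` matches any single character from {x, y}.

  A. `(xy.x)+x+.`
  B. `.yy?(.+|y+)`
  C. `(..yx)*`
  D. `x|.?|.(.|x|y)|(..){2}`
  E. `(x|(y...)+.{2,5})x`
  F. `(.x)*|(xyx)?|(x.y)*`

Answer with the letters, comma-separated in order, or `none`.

B, F

A → no match
B → match
C → no match
D → no match
E → no match
F → match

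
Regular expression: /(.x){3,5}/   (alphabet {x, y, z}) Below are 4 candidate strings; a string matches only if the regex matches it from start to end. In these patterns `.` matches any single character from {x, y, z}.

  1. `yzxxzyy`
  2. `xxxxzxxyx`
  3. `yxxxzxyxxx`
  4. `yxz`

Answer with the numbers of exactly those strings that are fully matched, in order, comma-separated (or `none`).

1 → no match — must end with `x`
2 → no match
3 → match
4 → no match — must end with `x`

3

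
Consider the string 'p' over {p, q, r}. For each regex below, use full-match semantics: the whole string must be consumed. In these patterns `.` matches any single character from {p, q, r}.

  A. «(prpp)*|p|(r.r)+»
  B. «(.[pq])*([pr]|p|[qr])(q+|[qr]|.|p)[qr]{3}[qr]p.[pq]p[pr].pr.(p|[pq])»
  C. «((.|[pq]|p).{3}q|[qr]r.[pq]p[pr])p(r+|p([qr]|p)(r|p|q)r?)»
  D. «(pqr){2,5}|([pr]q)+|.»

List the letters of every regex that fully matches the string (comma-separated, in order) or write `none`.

A, D

A → match
B → no match
C → no match
D → match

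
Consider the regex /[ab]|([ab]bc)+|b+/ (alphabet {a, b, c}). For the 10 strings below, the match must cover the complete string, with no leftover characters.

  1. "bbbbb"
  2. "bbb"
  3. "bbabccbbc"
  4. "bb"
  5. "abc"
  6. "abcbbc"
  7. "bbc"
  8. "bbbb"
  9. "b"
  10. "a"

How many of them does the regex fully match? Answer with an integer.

1 → match
2 → match
3 → no match
4 → match
5 → match
6 → match
7 → match
8 → match
9 → match
10 → match
Total matched: 9

9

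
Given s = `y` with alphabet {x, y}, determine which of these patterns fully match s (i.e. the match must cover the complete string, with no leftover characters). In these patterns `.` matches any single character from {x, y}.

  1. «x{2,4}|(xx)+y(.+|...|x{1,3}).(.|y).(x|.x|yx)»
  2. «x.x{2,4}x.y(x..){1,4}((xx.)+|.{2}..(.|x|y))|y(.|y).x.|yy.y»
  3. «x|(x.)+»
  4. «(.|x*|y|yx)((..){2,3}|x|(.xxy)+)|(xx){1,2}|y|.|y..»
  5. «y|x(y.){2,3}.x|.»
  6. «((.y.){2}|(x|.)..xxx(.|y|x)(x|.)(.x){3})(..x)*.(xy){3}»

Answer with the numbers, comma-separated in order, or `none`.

1 → no match
2 → no match
3 → no match — must start with `x`
4 → match
5 → match
6 → no match — must end with `xy`

4, 5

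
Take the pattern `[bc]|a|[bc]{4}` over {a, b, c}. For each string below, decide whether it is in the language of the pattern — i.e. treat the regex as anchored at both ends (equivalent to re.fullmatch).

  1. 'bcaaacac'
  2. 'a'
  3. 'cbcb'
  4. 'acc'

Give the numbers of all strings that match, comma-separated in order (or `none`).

2, 3

1 → no match
2 → match
3 → match
4 → no match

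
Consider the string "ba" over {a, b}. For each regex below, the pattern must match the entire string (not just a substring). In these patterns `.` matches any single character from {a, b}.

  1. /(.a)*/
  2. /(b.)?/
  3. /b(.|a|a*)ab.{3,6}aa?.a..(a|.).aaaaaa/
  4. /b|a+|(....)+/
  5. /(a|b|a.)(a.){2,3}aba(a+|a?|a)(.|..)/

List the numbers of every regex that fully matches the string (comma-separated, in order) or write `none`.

1, 2

1 → match
2 → match
3 → no match — must end with "aaaaaa"
4 → no match
5 → no match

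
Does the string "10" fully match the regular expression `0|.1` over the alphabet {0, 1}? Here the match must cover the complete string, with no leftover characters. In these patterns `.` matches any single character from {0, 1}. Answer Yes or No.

No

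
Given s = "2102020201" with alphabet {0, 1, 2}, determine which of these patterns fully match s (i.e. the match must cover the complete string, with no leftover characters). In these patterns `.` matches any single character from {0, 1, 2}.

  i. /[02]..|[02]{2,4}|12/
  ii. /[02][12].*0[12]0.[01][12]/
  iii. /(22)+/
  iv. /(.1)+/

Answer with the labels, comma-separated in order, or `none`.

i → no match
ii → match
iii → no match — must start with "22"
iv → no match

ii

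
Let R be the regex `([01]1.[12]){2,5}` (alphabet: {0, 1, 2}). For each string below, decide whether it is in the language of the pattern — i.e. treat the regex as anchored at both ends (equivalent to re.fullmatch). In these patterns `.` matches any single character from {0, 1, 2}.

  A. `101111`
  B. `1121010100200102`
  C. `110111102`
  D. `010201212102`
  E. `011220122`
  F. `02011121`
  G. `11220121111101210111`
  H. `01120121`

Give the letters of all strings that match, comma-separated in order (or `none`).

A. `101111` → no match
B → no match
C. `110111102` → no match
D. `010201212102` → no match
E. `011220122` → no match
F. `02011121` → no match
G → match
H. `01120121` → match

G, H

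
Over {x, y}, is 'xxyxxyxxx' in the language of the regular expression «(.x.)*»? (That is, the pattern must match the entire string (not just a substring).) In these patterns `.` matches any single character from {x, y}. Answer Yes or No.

Yes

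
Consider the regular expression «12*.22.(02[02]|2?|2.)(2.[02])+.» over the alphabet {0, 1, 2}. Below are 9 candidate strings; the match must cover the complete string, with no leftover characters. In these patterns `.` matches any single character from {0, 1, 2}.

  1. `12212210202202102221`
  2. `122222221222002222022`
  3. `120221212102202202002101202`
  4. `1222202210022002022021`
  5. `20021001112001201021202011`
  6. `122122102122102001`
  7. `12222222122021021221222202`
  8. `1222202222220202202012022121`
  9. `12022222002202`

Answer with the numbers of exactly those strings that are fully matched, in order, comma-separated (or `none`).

1 → match
2 → match
3 → no match
4 → no match
5 → no match — must start with `1`
6 → no match
7 → no match
8 → no match
9 → match

1, 2, 9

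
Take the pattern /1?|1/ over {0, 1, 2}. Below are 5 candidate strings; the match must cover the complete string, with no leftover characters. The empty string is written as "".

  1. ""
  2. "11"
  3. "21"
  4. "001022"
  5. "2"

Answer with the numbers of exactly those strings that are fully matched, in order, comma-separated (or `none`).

1 → match
2 → no match
3 → no match
4 → no match
5 → no match

1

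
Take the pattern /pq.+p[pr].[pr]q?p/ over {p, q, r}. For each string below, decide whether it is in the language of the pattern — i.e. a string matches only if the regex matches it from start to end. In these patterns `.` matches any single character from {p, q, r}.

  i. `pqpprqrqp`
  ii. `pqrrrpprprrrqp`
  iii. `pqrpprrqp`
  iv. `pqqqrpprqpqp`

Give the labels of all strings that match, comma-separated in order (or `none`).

i. `pqpprqrqp` → match
ii → match
iii. `pqrpprrqp` → match
iv. `pqqqrpprqpqp` → match

i, ii, iii, iv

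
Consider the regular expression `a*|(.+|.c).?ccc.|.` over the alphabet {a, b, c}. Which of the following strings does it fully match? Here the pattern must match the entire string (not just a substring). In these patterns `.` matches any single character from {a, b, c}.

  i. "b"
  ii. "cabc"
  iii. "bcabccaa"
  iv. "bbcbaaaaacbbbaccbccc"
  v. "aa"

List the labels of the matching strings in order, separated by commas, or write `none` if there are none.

i. "b" → match
ii. "cabc" → no match
iii. "bcabccaa" → no match
iv → no match
v. "aa" → match

i, v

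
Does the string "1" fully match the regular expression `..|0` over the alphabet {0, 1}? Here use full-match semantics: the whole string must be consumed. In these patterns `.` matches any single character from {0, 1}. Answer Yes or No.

No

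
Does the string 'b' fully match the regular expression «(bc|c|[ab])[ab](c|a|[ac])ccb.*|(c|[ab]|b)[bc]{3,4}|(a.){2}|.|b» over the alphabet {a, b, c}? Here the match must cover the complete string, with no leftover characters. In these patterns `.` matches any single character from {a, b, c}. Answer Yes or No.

Yes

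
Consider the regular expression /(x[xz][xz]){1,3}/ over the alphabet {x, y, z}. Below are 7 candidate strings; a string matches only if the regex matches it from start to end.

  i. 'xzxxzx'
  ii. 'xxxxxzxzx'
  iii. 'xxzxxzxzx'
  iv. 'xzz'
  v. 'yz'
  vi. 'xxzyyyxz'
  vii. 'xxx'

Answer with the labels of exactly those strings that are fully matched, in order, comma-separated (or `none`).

i, ii, iii, iv, vii

i → match
ii → match
iii → match
iv → match
v → no match — must start with 'x'
vi → no match
vii → match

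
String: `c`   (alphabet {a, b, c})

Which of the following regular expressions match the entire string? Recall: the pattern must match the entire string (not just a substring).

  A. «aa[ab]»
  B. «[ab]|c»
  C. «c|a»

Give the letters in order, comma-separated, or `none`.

B, C

A → no match — must start with `aa`
B → match
C → match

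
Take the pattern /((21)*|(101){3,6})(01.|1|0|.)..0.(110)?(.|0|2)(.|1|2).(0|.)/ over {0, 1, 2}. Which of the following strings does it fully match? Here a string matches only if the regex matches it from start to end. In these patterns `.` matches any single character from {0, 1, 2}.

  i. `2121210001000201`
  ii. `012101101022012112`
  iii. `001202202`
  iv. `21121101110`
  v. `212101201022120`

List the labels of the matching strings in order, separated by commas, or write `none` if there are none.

i → no match
ii → no match
iii → no match
iv → no match
v → match

v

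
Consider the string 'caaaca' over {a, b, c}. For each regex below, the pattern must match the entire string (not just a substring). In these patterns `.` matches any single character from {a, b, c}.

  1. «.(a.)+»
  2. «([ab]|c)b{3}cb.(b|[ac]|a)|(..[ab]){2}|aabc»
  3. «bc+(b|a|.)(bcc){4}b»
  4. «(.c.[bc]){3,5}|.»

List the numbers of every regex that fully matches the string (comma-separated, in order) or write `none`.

2

1 → no match
2 → match
3 → no match — must start with 'bc'
4 → no match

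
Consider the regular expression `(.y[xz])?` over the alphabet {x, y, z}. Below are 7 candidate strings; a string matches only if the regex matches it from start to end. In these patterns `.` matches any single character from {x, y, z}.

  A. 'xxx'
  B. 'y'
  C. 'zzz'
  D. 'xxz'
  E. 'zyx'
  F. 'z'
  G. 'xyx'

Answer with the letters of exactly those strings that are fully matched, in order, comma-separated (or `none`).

A → no match
B → no match
C → no match
D → no match
E → match
F → no match
G → match

E, G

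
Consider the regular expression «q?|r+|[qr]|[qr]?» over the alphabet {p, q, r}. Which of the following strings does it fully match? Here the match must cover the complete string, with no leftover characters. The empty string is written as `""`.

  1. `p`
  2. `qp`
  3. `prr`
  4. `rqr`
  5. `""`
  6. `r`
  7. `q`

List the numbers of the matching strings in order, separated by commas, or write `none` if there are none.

1. `p` → no match
2. `qp` → no match
3. `prr` → no match
4. `rqr` → no match
5. `""` → match
6. `r` → match
7. `q` → match

5, 6, 7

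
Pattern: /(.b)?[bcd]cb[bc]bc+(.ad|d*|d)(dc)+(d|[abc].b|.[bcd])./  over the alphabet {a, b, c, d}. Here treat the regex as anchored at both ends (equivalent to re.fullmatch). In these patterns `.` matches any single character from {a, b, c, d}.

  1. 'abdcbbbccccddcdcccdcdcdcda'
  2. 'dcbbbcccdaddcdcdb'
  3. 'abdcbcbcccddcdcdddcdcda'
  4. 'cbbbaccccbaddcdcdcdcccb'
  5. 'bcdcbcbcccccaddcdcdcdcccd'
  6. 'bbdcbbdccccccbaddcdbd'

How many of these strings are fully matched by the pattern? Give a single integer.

1

1 → no match
2 → match
3 → no match
4 → no match
5 → no match
6 → no match
Total matched: 1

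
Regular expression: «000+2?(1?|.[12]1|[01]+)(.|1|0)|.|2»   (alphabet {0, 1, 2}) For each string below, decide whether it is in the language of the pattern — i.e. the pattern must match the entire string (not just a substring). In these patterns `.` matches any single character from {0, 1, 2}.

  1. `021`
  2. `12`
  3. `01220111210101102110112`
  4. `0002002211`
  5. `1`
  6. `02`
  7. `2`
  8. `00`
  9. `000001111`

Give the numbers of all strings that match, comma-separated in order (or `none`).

1. `021` → no match
2. `12` → no match
3 → no match
4. `0002002211` → no match
5. `1` → match
6. `02` → no match
7. `2` → match
8. `00` → no match
9. `000001111` → match

5, 7, 9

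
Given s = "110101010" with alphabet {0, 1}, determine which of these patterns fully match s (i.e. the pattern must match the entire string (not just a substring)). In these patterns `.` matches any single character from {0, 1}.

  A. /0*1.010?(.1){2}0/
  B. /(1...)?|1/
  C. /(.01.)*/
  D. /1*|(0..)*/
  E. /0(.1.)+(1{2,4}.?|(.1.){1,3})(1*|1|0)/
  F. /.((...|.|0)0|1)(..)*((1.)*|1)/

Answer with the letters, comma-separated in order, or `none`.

A → match
B → no match
C → no match
D → no match
E → no match — must start with "0"
F → match

A, F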